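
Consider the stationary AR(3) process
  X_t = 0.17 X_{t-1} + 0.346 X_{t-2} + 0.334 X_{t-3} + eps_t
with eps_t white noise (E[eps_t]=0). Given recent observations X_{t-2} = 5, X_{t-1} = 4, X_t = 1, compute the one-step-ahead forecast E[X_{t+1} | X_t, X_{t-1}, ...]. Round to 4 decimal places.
E[X_{t+1} \mid \mathcal F_t] = 3.2240

For an AR(p) model X_t = c + sum_i phi_i X_{t-i} + eps_t, the
one-step-ahead conditional mean is
  E[X_{t+1} | X_t, ...] = c + sum_i phi_i X_{t+1-i}.
Substitute known values:
  E[X_{t+1} | ...] = (0.17) * (1) + (0.346) * (4) + (0.334) * (5)
                   = 3.2240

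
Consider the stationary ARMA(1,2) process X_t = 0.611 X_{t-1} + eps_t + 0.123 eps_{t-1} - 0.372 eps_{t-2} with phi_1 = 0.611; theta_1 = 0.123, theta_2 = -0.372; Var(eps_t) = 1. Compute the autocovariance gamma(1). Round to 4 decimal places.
\gamma(1) = 0.7958

Multiply the model equation by X_{t-k} and take expectations. With theta_0 = psi_0 = 1 and psi_j the MA(infinity) weights, this gives
  gamma(k) - sum_i phi_i gamma(k-i) = c_k,
  c_k = sigma^2 * sum_{j=k..q} theta_j psi_{j-k}   (c_k = 0 for k > q),
using gamma(-m) = gamma(m).
psi-weights needed (psi_j = theta_j + sum_i phi_i psi_{j-i}):
  psi_1 = theta_1 + phi_1 = 0.123 + (0.611) = 0.734
  psi_2 = theta_2 + phi_1 psi_1 = -0.372 + (0.611)(0.734) = 0.076474
Right-hand sides:
  c_0 = sigma^2 (1 + theta_1 psi_1 + theta_2 psi_2) = 1 * (1 + (0.123)(0.734) + (-0.372)(0.076474)) = 1 * 1.061834 = 1.061834
  c_1 = sigma^2 (theta_1 + theta_2 psi_1) = 1 * (0.123 + (-0.372)(0.734)) = -0.150048
  c_2 = sigma^2 theta_2 = 1 * (-0.372) = -0.372
Equations for k = 0 and k = 1 (AR order 1):
  gamma(0) = phi_1 gamma(1) + c_0
  gamma(1) = phi_1 gamma(0) + c_1
Substituting the second into the first: gamma(0) (1 - phi_1^2) = c_0 + phi_1 c_1, so
  gamma(0) = (c_0 + phi_1 c_1) / (1 - phi_1^2) = (1.061834 + (0.611)(-0.150048)) / (1 - (0.611)^2) = 0.970154 / 0.626679 = 1.548088.
  gamma(1) = phi_1 gamma(0) + c_1 = (0.611)(1.548088) + (-0.150048) = 0.795834.
Therefore gamma(1) = 0.7958 (to 4 decimal places).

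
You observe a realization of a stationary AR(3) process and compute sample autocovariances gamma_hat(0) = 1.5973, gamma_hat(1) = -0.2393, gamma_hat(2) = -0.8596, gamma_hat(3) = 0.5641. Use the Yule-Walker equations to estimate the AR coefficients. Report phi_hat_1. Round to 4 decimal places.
\hat\phi_{1} = -0.1130

The Yule-Walker equations for an AR(p) process read, in matrix form,
  Gamma_p phi = r_p,   with   (Gamma_p)_{ij} = gamma(|i - j|),
                       (r_p)_i = gamma(i),   i,j = 1..p.
Substitute the sample gammas (Toeplitz matrix and right-hand side of size 3):
  Gamma_p = [[1.5973, -0.2393, -0.8596], [-0.2393, 1.5973, -0.2393], [-0.8596, -0.2393, 1.5973]]
  r_p     = [-0.2393, -0.8596, 0.5641]
Written out (R1..R3):
  (R1) 1.5973 phi_1 - 0.2393 phi_2 - 0.8596 phi_3 = -0.2393
  (R2) -0.2393 phi_1 + 1.5973 phi_2 - 0.2393 phi_3 = -0.8596
  (R3) -0.8596 phi_1 - 0.2393 phi_2 + 1.5973 phi_3 = 0.5641
Gaussian elimination:
  R2 <- R2 - (-0.2393/1.5973) R1 = R2 - (-0.149815) R1:  1.561449 phi_2 - 0.368081 phi_3 = -0.895451
  R3 <- R3 - (-0.8596/1.5973) R1 = R3 - (-0.538158) R1:  -0.368081 phi_2 + 1.134699 phi_3 = 0.435319
  R3 <- R3 - (-0.368081/1.561449) R2 = R3 - (-0.235731) R2:  1.047931 phi_3 = 0.224234
Back-substitution:
  phi_hat_3 = 0.224234 / 1.047931 = 0.213977
  phi_hat_2 = (-0.895451 - (-0.368081)(0.213977)) / 1.561449 = -0.523033
  phi_hat_1 = (-0.2393 - (-0.2393)(-0.523033) - (-0.8596)(0.213977)) / 1.5973 = -0.11302
So phi_hat = [-0.1130, -0.5230, 0.2140].
Therefore phi_hat_1 = -0.1130.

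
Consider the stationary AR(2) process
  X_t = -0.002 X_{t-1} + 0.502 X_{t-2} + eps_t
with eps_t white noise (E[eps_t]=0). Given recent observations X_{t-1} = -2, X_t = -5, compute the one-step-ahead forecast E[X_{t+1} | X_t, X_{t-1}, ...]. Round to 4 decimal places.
E[X_{t+1} \mid \mathcal F_t] = -0.9940

For an AR(p) model X_t = c + sum_i phi_i X_{t-i} + eps_t, the
one-step-ahead conditional mean is
  E[X_{t+1} | X_t, ...] = c + sum_i phi_i X_{t+1-i}.
Substitute known values:
  E[X_{t+1} | ...] = (-0.002) * (-5) + (0.502) * (-2)
                   = -0.9940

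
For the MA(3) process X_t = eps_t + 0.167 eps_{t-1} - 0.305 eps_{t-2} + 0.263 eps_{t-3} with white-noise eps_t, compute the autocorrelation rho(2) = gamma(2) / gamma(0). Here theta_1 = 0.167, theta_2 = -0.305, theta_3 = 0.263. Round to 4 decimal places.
\rho(2) = -0.2194

For an MA(q) process with theta_0 = 1, the autocovariance is
  gamma(k) = sigma^2 * sum_{i=0..q-k} theta_i * theta_{i+k},
and rho(k) = gamma(k) / gamma(0). Sigma^2 cancels.
  numerator   = (1)*(-0.305) + (0.167)*(0.263) = -0.261079.
  denominator = (1)^2 + (0.167)^2 + (-0.305)^2 + (0.263)^2 = 1.190083.
  rho(2) = -0.261079 / 1.190083 = -0.2194.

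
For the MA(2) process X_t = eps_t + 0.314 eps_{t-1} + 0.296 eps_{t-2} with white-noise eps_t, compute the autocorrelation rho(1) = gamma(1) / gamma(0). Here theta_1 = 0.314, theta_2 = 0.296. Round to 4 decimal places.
\rho(1) = 0.3431

For an MA(q) process with theta_0 = 1, the autocovariance is
  gamma(k) = sigma^2 * sum_{i=0..q-k} theta_i * theta_{i+k},
and rho(k) = gamma(k) / gamma(0). Sigma^2 cancels.
  numerator   = (1)*(0.314) + (0.314)*(0.296) = 0.406944.
  denominator = (1)^2 + (0.314)^2 + (0.296)^2 = 1.186212.
  rho(1) = 0.406944 / 1.186212 = 0.3431.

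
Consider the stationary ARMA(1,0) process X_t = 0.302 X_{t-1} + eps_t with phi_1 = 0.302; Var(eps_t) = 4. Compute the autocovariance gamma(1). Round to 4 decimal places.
\gamma(1) = 1.3292

Multiply the model equation by X_{t-k} and take expectations. With theta_0 = psi_0 = 1 and psi_j the MA(infinity) weights, this gives
  gamma(k) - sum_i phi_i gamma(k-i) = c_k,
  c_k = sigma^2 * sum_{j=k..q} theta_j psi_{j-k}   (c_k = 0 for k > q),
using gamma(-m) = gamma(m).
Pure AR (q = 0): c_0 = sigma^2 = 4, c_k = 0 for k >= 1.
Equations for k = 0 and k = 1 (AR order 1):
  gamma(0) = phi_1 gamma(1) + c_0
  gamma(1) = phi_1 gamma(0) + c_1
Substituting the second into the first: gamma(0) (1 - phi_1^2) = c_0 + phi_1 c_1, so
  gamma(0) = c_0 / (1 - phi_1^2) = 4 / (1 - (0.302)^2) = 4 / 0.908796 = 4.401428.
  gamma(1) = phi_1 gamma(0) = (0.302)(4.401428) = 1.329231.
Therefore gamma(1) = 1.3292 (to 4 decimal places).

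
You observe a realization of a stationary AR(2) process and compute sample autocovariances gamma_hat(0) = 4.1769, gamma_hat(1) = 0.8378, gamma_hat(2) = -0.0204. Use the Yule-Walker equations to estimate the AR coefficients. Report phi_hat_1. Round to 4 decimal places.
\hat\phi_{1} = 0.2100

The Yule-Walker equations for an AR(p) process read, in matrix form,
  Gamma_p phi = r_p,   with   (Gamma_p)_{ij} = gamma(|i - j|),
                       (r_p)_i = gamma(i),   i,j = 1..p.
Substitute the sample gammas (Toeplitz matrix and right-hand side of size 2):
  Gamma_p = [[4.1769, 0.8378], [0.8378, 4.1769]]
  r_p     = [0.8378, -0.0204]
Written out:
  4.1769 phi_1 + 0.8378 phi_2 = 0.8378
  0.8378 phi_1 + 4.1769 phi_2 = -0.0204
Solve by Cramer's rule:
  det = gamma(0)^2 - gamma(1)^2 = (4.1769)^2 - (0.8378)^2 = 17.44649361 - 0.70190884 = 16.74458477
  phi_hat_1 = [gamma(1) gamma(0) - gamma(1) gamma(2)] / det = [(0.8378)(4.1769) - (0.8378)(-0.0204)] / 16.74458477 = 3.51649794 / 16.74458477 = 0.21
  phi_hat_2 = [gamma(0) gamma(2) - gamma(1)^2] / det = [(4.1769)(-0.0204) - (0.8378)^2] / 16.74458477 = -0.7871176 / 16.74458477 = -0.047
So phi_hat = [0.2100, -0.0470].
Therefore phi_hat_1 = 0.2100.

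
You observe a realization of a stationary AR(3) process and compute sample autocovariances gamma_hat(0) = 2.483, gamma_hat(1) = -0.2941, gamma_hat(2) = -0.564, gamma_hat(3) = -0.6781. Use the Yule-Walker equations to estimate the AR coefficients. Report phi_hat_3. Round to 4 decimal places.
\hat\phi_{3} = -0.3620

The Yule-Walker equations for an AR(p) process read, in matrix form,
  Gamma_p phi = r_p,   with   (Gamma_p)_{ij} = gamma(|i - j|),
                       (r_p)_i = gamma(i),   i,j = 1..p.
Substitute the sample gammas (Toeplitz matrix and right-hand side of size 3):
  Gamma_p = [[2.483, -0.2941, -0.564], [-0.2941, 2.483, -0.2941], [-0.564, -0.2941, 2.483]]
  r_p     = [-0.2941, -0.564, -0.6781]
Written out (R1..R3):
  (R1) 2.483 phi_1 - 0.2941 phi_2 - 0.564 phi_3 = -0.2941
  (R2) -0.2941 phi_1 + 2.483 phi_2 - 0.2941 phi_3 = -0.564
  (R3) -0.564 phi_1 - 0.2941 phi_2 + 2.483 phi_3 = -0.6781
Gaussian elimination:
  R2 <- R2 - (-0.2941/2.483) R1 = R2 - (-0.118445) R1:  2.448165 phi_2 - 0.360903 phi_3 = -0.598835
  R3 <- R3 - (-0.564/2.483) R1 = R3 - (-0.227145) R1:  -0.360903 phi_2 + 2.35489 phi_3 = -0.744903
  R3 <- R3 - (-0.360903/2.448165) R2 = R3 - (-0.147418) R2:  2.301687 phi_3 = -0.833182
Back-substitution:
  phi_hat_3 = -0.833182 / 2.301687 = -0.361988
  phi_hat_2 = (-0.598835 - (-0.360903)(-0.361988)) / 2.448165 = -0.297969
  phi_hat_1 = (-0.2941 - (-0.2941)(-0.297969) - (-0.564)(-0.361988)) / 2.483 = -0.235962
So phi_hat = [-0.2360, -0.2980, -0.3620].
Therefore phi_hat_3 = -0.3620.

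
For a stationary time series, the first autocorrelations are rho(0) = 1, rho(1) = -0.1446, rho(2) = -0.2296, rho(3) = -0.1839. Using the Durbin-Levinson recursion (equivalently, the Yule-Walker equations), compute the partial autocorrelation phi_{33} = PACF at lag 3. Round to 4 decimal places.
\phi_{33} = -0.2870

The PACF at lag k is phi_{kk}, the last component of the solution
to the Yule-Walker system G_k phi = r_k where
  (G_k)_{ij} = rho(|i - j|), (r_k)_i = rho(i), i,j = 1..k.
Equivalently, Durbin-Levinson gives phi_{kk} iteratively:
  phi_{11} = rho(1)
  phi_{kk} = [rho(k) - sum_{j=1..k-1} phi_{k-1,j} rho(k-j)]
            / [1 - sum_{j=1..k-1} phi_{k-1,j} rho(j)],
  phi_{k,j} = phi_{k-1,j} - phi_{kk} phi_{k-1,k-j},  j = 1..k-1.
Step k = 1:
  phi_11 = rho(1) = -0.1446.
Step k = 2:
  phi_22 = [rho(2) - phi_11 rho(1)] / [1 - phi_11 rho(1)] = [-0.2296 - (-0.1446)(-0.1446)] / [1 - (-0.1446)(-0.1446)]
         = -0.25050916 / 0.97909084 = -0.255859.
  Update: phi_21 = phi_11 - phi_22 phi_11 = -0.1446 - (-0.255859)(-0.1446) = -0.181597.
Step k = 3:
  phi_33 = [rho(3) - phi_21 rho(2) - phi_22 rho(1)] / [1 - phi_21 rho(1) - phi_22 rho(2)]
    numerator   = -0.1839 - (-0.181597)(-0.2296) - (-0.255859)(-0.1446) = -0.26259192
    denominator = 1 - (-0.181597)(-0.1446) - (-0.255859)(-0.2296) = 0.91499583
  phi_33 = -0.26259192 / 0.91499583 = -0.287.
Therefore phi_{33} = -0.2870.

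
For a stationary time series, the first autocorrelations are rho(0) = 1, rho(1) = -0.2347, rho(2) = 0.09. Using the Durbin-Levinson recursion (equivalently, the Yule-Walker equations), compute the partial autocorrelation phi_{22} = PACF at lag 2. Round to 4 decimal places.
\phi_{22} = 0.0370

The PACF at lag k is phi_{kk}, the last component of the solution
to the Yule-Walker system G_k phi = r_k where
  (G_k)_{ij} = rho(|i - j|), (r_k)_i = rho(i), i,j = 1..k.
Equivalently, Durbin-Levinson gives phi_{kk} iteratively:
  phi_{11} = rho(1)
  phi_{kk} = [rho(k) - sum_{j=1..k-1} phi_{k-1,j} rho(k-j)]
            / [1 - sum_{j=1..k-1} phi_{k-1,j} rho(j)],
  phi_{k,j} = phi_{k-1,j} - phi_{kk} phi_{k-1,k-j},  j = 1..k-1.
Step k = 1:
  phi_11 = rho(1) = -0.2347.
Step k = 2:
  phi_22 = [rho(2) - phi_11 rho(1)] / [1 - phi_11 rho(1)] = [0.09 - (-0.2347)(-0.2347)] / [1 - (-0.2347)(-0.2347)]
         = 0.03491591 / 0.94491591 = 0.037.
Therefore phi_{22} = 0.0370.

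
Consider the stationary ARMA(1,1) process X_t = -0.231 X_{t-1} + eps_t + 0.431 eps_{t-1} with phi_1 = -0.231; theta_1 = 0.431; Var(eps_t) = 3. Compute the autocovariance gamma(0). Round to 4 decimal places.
\gamma(0) = 3.1268

Multiply the model equation by X_{t-k} and take expectations. With theta_0 = psi_0 = 1 and psi_j the MA(infinity) weights, this gives
  gamma(k) - sum_i phi_i gamma(k-i) = c_k,
  c_k = sigma^2 * sum_{j=k..q} theta_j psi_{j-k}   (c_k = 0 for k > q),
using gamma(-m) = gamma(m).
psi-weights needed (psi_j = theta_j + sum_i phi_i psi_{j-i}):
  psi_1 = theta_1 + phi_1 = 0.431 + (-0.231) = 0.2
Right-hand sides:
  c_0 = sigma^2 (1 + theta_1 psi_1) = 3 * (1 + (0.431)(0.2)) = 3 * 1.0862 = 3.2586
  c_1 = sigma^2 theta_1 = 3 * (0.431) = 1.293
  c_2 = 0
Equations for k = 0 and k = 1 (AR order 1):
  gamma(0) = phi_1 gamma(1) + c_0
  gamma(1) = phi_1 gamma(0) + c_1
Substituting the second into the first: gamma(0) (1 - phi_1^2) = c_0 + phi_1 c_1, so
  gamma(0) = (c_0 + phi_1 c_1) / (1 - phi_1^2) = (3.2586 + (-0.231)(1.293)) / (1 - (-0.231)^2) = 2.959917 / 0.946639 = 3.126764.
Therefore gamma(0) = 3.1268 (to 4 decimal places).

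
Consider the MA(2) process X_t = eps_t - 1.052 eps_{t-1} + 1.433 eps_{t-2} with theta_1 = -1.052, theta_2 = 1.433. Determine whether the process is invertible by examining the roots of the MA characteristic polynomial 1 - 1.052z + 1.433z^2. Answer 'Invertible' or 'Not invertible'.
\text{Not invertible}

The MA(q) characteristic polynomial is P(z) = 1 - 1.052z + 1.433z^2.
Invertibility requires all roots to lie outside the unit circle, i.e. |z| > 1 for every root.
Set 1 + (-1.052) z + (1.433) z^2 = 0, i.e. a z^2 + b z + c = 0 with a = 1.433, b = -1.052, c = 1.
Discriminant D = b^2 - 4ac = (-1.052)^2 - 4*(1.433)*1 = 1.106704 - (5.732) = -4.625296.
D < 0, so the roots are the complex-conjugate pair z = (-b +/- i sqrt(-D)) / (2a) = 0.3671 +/- 0.7504i.
For a conjugate pair |z|^2 = z * conj(z) = (product of roots) = c/a = 1/(1.433) = 0.697837, so |z| = sqrt(0.697837) = 0.8354 for both roots.
Moduli of all roots: 0.8354, 0.8354.
All moduli strictly greater than 1? No.
Verdict: Not invertible.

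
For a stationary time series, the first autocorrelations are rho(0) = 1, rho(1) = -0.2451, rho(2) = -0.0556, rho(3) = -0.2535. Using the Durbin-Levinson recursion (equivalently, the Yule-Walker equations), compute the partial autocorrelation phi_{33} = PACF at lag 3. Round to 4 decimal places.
\phi_{33} = -0.3230

The PACF at lag k is phi_{kk}, the last component of the solution
to the Yule-Walker system G_k phi = r_k where
  (G_k)_{ij} = rho(|i - j|), (r_k)_i = rho(i), i,j = 1..k.
Equivalently, Durbin-Levinson gives phi_{kk} iteratively:
  phi_{11} = rho(1)
  phi_{kk} = [rho(k) - sum_{j=1..k-1} phi_{k-1,j} rho(k-j)]
            / [1 - sum_{j=1..k-1} phi_{k-1,j} rho(j)],
  phi_{k,j} = phi_{k-1,j} - phi_{kk} phi_{k-1,k-j},  j = 1..k-1.
Step k = 1:
  phi_11 = rho(1) = -0.2451.
Step k = 2:
  phi_22 = [rho(2) - phi_11 rho(1)] / [1 - phi_11 rho(1)] = [-0.0556 - (-0.2451)(-0.2451)] / [1 - (-0.2451)(-0.2451)]
         = -0.11567401 / 0.93992599 = -0.123067.
  Update: phi_21 = phi_11 - phi_22 phi_11 = -0.2451 - (-0.123067)(-0.2451) = -0.275264.
Step k = 3:
  phi_33 = [rho(3) - phi_21 rho(2) - phi_22 rho(1)] / [1 - phi_21 rho(1) - phi_22 rho(2)]
    numerator   = -0.2535 - (-0.275264)(-0.0556) - (-0.123067)(-0.2451) = -0.29896842
    denominator = 1 - (-0.275264)(-0.2451) - (-0.123067)(-0.0556) = 0.92569032
  phi_33 = -0.29896842 / 0.92569032 = -0.323.
Therefore phi_{33} = -0.3230.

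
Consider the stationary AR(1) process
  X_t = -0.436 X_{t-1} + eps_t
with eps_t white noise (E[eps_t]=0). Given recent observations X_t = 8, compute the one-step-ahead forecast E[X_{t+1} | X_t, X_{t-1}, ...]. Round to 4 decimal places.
E[X_{t+1} \mid \mathcal F_t] = -3.4880

For an AR(p) model X_t = c + sum_i phi_i X_{t-i} + eps_t, the
one-step-ahead conditional mean is
  E[X_{t+1} | X_t, ...] = c + sum_i phi_i X_{t+1-i}.
Substitute known values:
  E[X_{t+1} | ...] = (-0.436) * (8)
                   = -3.4880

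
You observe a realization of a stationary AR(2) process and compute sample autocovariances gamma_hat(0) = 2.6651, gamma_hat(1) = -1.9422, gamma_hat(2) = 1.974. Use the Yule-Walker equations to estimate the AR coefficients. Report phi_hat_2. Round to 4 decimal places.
\hat\phi_{2} = 0.4470

The Yule-Walker equations for an AR(p) process read, in matrix form,
  Gamma_p phi = r_p,   with   (Gamma_p)_{ij} = gamma(|i - j|),
                       (r_p)_i = gamma(i),   i,j = 1..p.
Substitute the sample gammas (Toeplitz matrix and right-hand side of size 2):
  Gamma_p = [[2.6651, -1.9422], [-1.9422, 2.6651]]
  r_p     = [-1.9422, 1.974]
Written out:
  2.6651 phi_1 - 1.9422 phi_2 = -1.9422
  -1.9422 phi_1 + 2.6651 phi_2 = 1.974
Solve by Cramer's rule:
  det = gamma(0)^2 - gamma(1)^2 = (2.6651)^2 - (-1.9422)^2 = 7.10275801 - 3.77214084 = 3.33061717
  phi_hat_1 = [gamma(1) gamma(0) - gamma(1) gamma(2)] / det = [(-1.9422)(2.6651) - (-1.9422)(1.974)] / 3.33061717 = -1.34225442 / 3.33061717 = -0.403
  phi_hat_2 = [gamma(0) gamma(2) - gamma(1)^2] / det = [(2.6651)(1.974) - (-1.9422)^2] / 3.33061717 = 1.48876656 / 3.33061717 = 0.447
So phi_hat = [-0.4030, 0.4470].
Therefore phi_hat_2 = 0.4470.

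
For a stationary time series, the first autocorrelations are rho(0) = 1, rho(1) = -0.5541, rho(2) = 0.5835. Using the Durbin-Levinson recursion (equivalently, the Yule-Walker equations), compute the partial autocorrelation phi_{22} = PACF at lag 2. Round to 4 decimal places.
\phi_{22} = 0.3990

The PACF at lag k is phi_{kk}, the last component of the solution
to the Yule-Walker system G_k phi = r_k where
  (G_k)_{ij} = rho(|i - j|), (r_k)_i = rho(i), i,j = 1..k.
Equivalently, Durbin-Levinson gives phi_{kk} iteratively:
  phi_{11} = rho(1)
  phi_{kk} = [rho(k) - sum_{j=1..k-1} phi_{k-1,j} rho(k-j)]
            / [1 - sum_{j=1..k-1} phi_{k-1,j} rho(j)],
  phi_{k,j} = phi_{k-1,j} - phi_{kk} phi_{k-1,k-j},  j = 1..k-1.
Step k = 1:
  phi_11 = rho(1) = -0.5541.
Step k = 2:
  phi_22 = [rho(2) - phi_11 rho(1)] / [1 - phi_11 rho(1)] = [0.5835 - (-0.5541)(-0.5541)] / [1 - (-0.5541)(-0.5541)]
         = 0.27647319 / 0.69297319 = 0.399.
Therefore phi_{22} = 0.3990.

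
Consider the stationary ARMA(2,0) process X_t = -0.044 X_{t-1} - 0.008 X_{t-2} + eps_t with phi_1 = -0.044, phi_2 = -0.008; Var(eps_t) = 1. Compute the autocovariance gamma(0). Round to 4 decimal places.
\gamma(0) = 1.0020

Multiply the model equation by X_{t-k} and take expectations. With theta_0 = psi_0 = 1 and psi_j the MA(infinity) weights, this gives
  gamma(k) - sum_i phi_i gamma(k-i) = c_k,
  c_k = sigma^2 * sum_{j=k..q} theta_j psi_{j-k}   (c_k = 0 for k > q),
using gamma(-m) = gamma(m).
Pure AR (q = 0): c_0 = sigma^2 = 1, c_k = 0 for k >= 1.
Equations for k = 0, 1, 2 (AR order 2, c_2 = 0):
  (E0) gamma(0) = phi_1 gamma(1) + phi_2 gamma(2) + c_0
  (E1) gamma(1) = phi_1 gamma(0) + phi_2 gamma(1) + c_1
  (E2) gamma(2) = phi_1 gamma(1) + phi_2 gamma(0)
From (E1): gamma(1) = A gamma(0) + B with
  A = phi_1 / (1 - phi_2) = -0.044 / 1.008 = -0.043651,   B = c_1 / (1 - phi_2) = 0 / 1.008 = 0.
Insert (E2) into (E0): gamma(0) (1 - phi_2^2) = phi_1 (1 + phi_2) gamma(1) + c_0.
  phi_1 (1 + phi_2) = (-0.044)(0.992) = -0.043648,   1 - phi_2^2 = 0.999936.
Replace gamma(1) by A gamma(0) + B and collect gamma(0):
  gamma(0) [0.999936 - (-0.043648)(-0.043651)] = c_0 = 1
  gamma(0) * 0.998031 = 1
  gamma(0) = 1 / 0.998031 = 1.001973.
Therefore gamma(0) = 1.0020 (to 4 decimal places).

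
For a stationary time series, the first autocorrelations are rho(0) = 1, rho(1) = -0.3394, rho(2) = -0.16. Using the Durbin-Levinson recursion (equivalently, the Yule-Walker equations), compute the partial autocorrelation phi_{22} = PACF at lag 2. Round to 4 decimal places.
\phi_{22} = -0.3110

The PACF at lag k is phi_{kk}, the last component of the solution
to the Yule-Walker system G_k phi = r_k where
  (G_k)_{ij} = rho(|i - j|), (r_k)_i = rho(i), i,j = 1..k.
Equivalently, Durbin-Levinson gives phi_{kk} iteratively:
  phi_{11} = rho(1)
  phi_{kk} = [rho(k) - sum_{j=1..k-1} phi_{k-1,j} rho(k-j)]
            / [1 - sum_{j=1..k-1} phi_{k-1,j} rho(j)],
  phi_{k,j} = phi_{k-1,j} - phi_{kk} phi_{k-1,k-j},  j = 1..k-1.
Step k = 1:
  phi_11 = rho(1) = -0.3394.
Step k = 2:
  phi_22 = [rho(2) - phi_11 rho(1)] / [1 - phi_11 rho(1)] = [-0.16 - (-0.3394)(-0.3394)] / [1 - (-0.3394)(-0.3394)]
         = -0.27519236 / 0.88480764 = -0.311.
Therefore phi_{22} = -0.3110.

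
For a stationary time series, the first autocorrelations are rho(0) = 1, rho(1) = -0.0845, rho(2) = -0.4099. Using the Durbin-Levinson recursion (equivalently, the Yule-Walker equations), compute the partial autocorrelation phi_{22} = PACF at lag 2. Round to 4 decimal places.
\phi_{22} = -0.4200

The PACF at lag k is phi_{kk}, the last component of the solution
to the Yule-Walker system G_k phi = r_k where
  (G_k)_{ij} = rho(|i - j|), (r_k)_i = rho(i), i,j = 1..k.
Equivalently, Durbin-Levinson gives phi_{kk} iteratively:
  phi_{11} = rho(1)
  phi_{kk} = [rho(k) - sum_{j=1..k-1} phi_{k-1,j} rho(k-j)]
            / [1 - sum_{j=1..k-1} phi_{k-1,j} rho(j)],
  phi_{k,j} = phi_{k-1,j} - phi_{kk} phi_{k-1,k-j},  j = 1..k-1.
Step k = 1:
  phi_11 = rho(1) = -0.0845.
Step k = 2:
  phi_22 = [rho(2) - phi_11 rho(1)] / [1 - phi_11 rho(1)] = [-0.4099 - (-0.0845)(-0.0845)] / [1 - (-0.0845)(-0.0845)]
         = -0.41704025 / 0.99285975 = -0.42.
Therefore phi_{22} = -0.4200.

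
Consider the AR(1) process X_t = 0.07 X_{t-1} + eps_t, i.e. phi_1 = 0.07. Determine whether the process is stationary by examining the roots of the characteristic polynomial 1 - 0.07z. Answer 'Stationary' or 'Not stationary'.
\text{Stationary}

The AR(p) characteristic polynomial is P(z) = 1 - 0.07z.
Stationarity requires all roots to lie outside the unit circle, i.e. |z| > 1 for every root.
This is linear in z: 1 + (-0.07) z = 0  =>  z = -1/(-0.07) = 14.285714,  |z| = 14.285714.
Moduli of all roots: 14.2857.
All moduli strictly greater than 1? Yes.
Verdict: Stationary.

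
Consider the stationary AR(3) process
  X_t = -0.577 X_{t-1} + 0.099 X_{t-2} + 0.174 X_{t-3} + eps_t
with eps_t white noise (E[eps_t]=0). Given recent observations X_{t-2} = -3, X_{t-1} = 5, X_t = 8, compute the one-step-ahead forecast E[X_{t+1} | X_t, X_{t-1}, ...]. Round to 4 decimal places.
E[X_{t+1} \mid \mathcal F_t] = -4.6430

For an AR(p) model X_t = c + sum_i phi_i X_{t-i} + eps_t, the
one-step-ahead conditional mean is
  E[X_{t+1} | X_t, ...] = c + sum_i phi_i X_{t+1-i}.
Substitute known values:
  E[X_{t+1} | ...] = (-0.577) * (8) + (0.099) * (5) + (0.174) * (-3)
                   = -4.6430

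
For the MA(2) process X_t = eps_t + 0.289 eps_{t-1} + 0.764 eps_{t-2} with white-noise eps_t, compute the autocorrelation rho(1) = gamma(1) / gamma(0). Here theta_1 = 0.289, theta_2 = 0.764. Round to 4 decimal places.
\rho(1) = 0.3058

For an MA(q) process with theta_0 = 1, the autocovariance is
  gamma(k) = sigma^2 * sum_{i=0..q-k} theta_i * theta_{i+k},
and rho(k) = gamma(k) / gamma(0). Sigma^2 cancels.
  numerator   = (1)*(0.289) + (0.289)*(0.764) = 0.509796.
  denominator = (1)^2 + (0.289)^2 + (0.764)^2 = 1.667217.
  rho(1) = 0.509796 / 1.667217 = 0.3058.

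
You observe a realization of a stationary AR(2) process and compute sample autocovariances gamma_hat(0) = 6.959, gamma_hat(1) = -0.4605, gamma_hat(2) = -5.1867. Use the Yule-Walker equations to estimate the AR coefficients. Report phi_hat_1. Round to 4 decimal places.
\hat\phi_{1} = -0.1160

The Yule-Walker equations for an AR(p) process read, in matrix form,
  Gamma_p phi = r_p,   with   (Gamma_p)_{ij} = gamma(|i - j|),
                       (r_p)_i = gamma(i),   i,j = 1..p.
Substitute the sample gammas (Toeplitz matrix and right-hand side of size 2):
  Gamma_p = [[6.959, -0.4605], [-0.4605, 6.959]]
  r_p     = [-0.4605, -5.1867]
Written out:
  6.959 phi_1 - 0.4605 phi_2 = -0.4605
  -0.4605 phi_1 + 6.959 phi_2 = -5.1867
Solve by Cramer's rule:
  det = gamma(0)^2 - gamma(1)^2 = (6.959)^2 - (-0.4605)^2 = 48.427681 - 0.21206025 = 48.21562075
  phi_hat_1 = [gamma(1) gamma(0) - gamma(1) gamma(2)] / det = [(-0.4605)(6.959) - (-0.4605)(-5.1867)] / 48.21562075 = -5.59309485 / 48.21562075 = -0.116
  phi_hat_2 = [gamma(0) gamma(2) - gamma(1)^2] / det = [(6.959)(-5.1867) - (-0.4605)^2] / 48.21562075 = -36.30630555 / 48.21562075 = -0.753
So phi_hat = [-0.1160, -0.7530].
Therefore phi_hat_1 = -0.1160.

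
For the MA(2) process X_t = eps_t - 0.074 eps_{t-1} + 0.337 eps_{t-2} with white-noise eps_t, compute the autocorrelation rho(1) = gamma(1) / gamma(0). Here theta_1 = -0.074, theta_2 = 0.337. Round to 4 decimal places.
\rho(1) = -0.0884

For an MA(q) process with theta_0 = 1, the autocovariance is
  gamma(k) = sigma^2 * sum_{i=0..q-k} theta_i * theta_{i+k},
and rho(k) = gamma(k) / gamma(0). Sigma^2 cancels.
  numerator   = (1)*(-0.074) + (-0.074)*(0.337) = -0.098938.
  denominator = (1)^2 + (-0.074)^2 + (0.337)^2 = 1.119045.
  rho(1) = -0.098938 / 1.119045 = -0.0884.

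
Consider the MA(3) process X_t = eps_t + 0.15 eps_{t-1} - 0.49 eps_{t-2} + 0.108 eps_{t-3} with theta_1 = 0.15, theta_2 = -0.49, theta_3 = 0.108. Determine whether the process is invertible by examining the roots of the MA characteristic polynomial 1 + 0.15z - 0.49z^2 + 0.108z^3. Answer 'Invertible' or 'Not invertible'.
\text{Invertible}

The MA(q) characteristic polynomial is P(z) = 1 + 0.15z - 0.49z^2 + 0.108z^3.
Invertibility requires all roots to lie outside the unit circle, i.e. |z| > 1 for every root.
Degree 3: look for a simple real root z0 first, then factor out (1 - z/z0) and solve the remaining quadratic.
Testing z0 = 2.5: P(2.5) = 1 + (0.15)(2.5) + (-0.49)(2.5)^2 + (0.108)(2.5)^3
  = 1 + (0.375) + (-3.0625) + (1.6875) = 0.  So z_0 = 2.5 is a root, |z_0| = 2.5.
Divide out the factor (1 - 0.4 z) = (1 - z/z0) (since 1/z0 = 0.4):
  P(z) = (1 - 0.4 z)(1 + (0.55) z + (-0.27) z^2)
  [check: z-coef 0.55 - (0.4) = 0.15; z^2-coef -0.27 - (0.4)(0.55) = -0.49; z^3-coef -(0.4)(-0.27) = 0.108.]
Remaining roots from the quadratic factor 1 + (0.55) z + (-0.27) z^2:
  Set 1 + (0.55) z + (-0.27) z^2 = 0, i.e. a z^2 + b z + c = 0 with a = -0.27, b = 0.55, c = 1.
  Discriminant D = b^2 - 4ac = (0.55)^2 - 4*(-0.27)*1 = 0.3025 - (-1.08) = 1.3825.
  D >= 0, so the roots are real: z = (-b +/- sqrt(D)) / (2a) = (-0.55 +/- 1.175798) / (-0.54).
    z_1 = (-0.55 + 1.175798) / (-0.54) = -1.1589,   |z_1| = 1.1589.
    z_2 = (-0.55 - 1.175798) / (-0.54) = 3.1959,   |z_2| = 3.1959.
Moduli of all roots: 2.5000, 1.1589, 3.1959.
All moduli strictly greater than 1? Yes.
Verdict: Invertible.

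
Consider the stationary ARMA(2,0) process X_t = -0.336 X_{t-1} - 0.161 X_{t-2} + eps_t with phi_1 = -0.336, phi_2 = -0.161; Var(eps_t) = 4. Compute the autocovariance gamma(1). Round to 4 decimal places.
\gamma(1) = -1.2971

Multiply the model equation by X_{t-k} and take expectations. With theta_0 = psi_0 = 1 and psi_j the MA(infinity) weights, this gives
  gamma(k) - sum_i phi_i gamma(k-i) = c_k,
  c_k = sigma^2 * sum_{j=k..q} theta_j psi_{j-k}   (c_k = 0 for k > q),
using gamma(-m) = gamma(m).
Pure AR (q = 0): c_0 = sigma^2 = 4, c_k = 0 for k >= 1.
Equations for k = 0, 1, 2 (AR order 2, c_2 = 0):
  (E0) gamma(0) = phi_1 gamma(1) + phi_2 gamma(2) + c_0
  (E1) gamma(1) = phi_1 gamma(0) + phi_2 gamma(1) + c_1
  (E2) gamma(2) = phi_1 gamma(1) + phi_2 gamma(0)
From (E1): gamma(1) = A gamma(0) + B with
  A = phi_1 / (1 - phi_2) = -0.336 / 1.161 = -0.289406,   B = c_1 / (1 - phi_2) = 0 / 1.161 = 0.
Insert (E2) into (E0): gamma(0) (1 - phi_2^2) = phi_1 (1 + phi_2) gamma(1) + c_0.
  phi_1 (1 + phi_2) = (-0.336)(0.839) = -0.281904,   1 - phi_2^2 = 0.974079.
Replace gamma(1) by A gamma(0) + B and collect gamma(0):
  gamma(0) [0.974079 - (-0.281904)(-0.289406)] = c_0 = 4
  gamma(0) * 0.892494 = 4
  gamma(0) = 4 / 0.892494 = 4.481821.
  gamma(1) = A gamma(0) = (-0.289406)(4.481821) = -1.297064.
Therefore gamma(1) = -1.2971 (to 4 decimal places).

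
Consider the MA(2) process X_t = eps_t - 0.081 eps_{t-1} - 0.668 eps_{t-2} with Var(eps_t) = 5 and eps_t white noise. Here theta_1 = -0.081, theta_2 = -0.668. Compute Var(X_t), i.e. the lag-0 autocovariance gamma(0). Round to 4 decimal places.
\gamma(0) = 7.2639

For an MA(q) process X_t = eps_t + sum_i theta_i eps_{t-i} with
Var(eps_t) = sigma^2, the variance is
  gamma(0) = sigma^2 * (1 + sum_i theta_i^2).
  sum_i theta_i^2 = (-0.081)^2 + (-0.668)^2 = 0.006561 + 0.446224 = 0.452785.
  gamma(0) = 5 * (1 + 0.452785) = 5 * 1.452785 = 7.263925, which rounds to 7.2639.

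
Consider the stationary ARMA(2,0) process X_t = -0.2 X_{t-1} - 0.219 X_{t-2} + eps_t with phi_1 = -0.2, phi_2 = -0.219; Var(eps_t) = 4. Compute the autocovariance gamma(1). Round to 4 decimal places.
\gamma(1) = -0.7084

Multiply the model equation by X_{t-k} and take expectations. With theta_0 = psi_0 = 1 and psi_j the MA(infinity) weights, this gives
  gamma(k) - sum_i phi_i gamma(k-i) = c_k,
  c_k = sigma^2 * sum_{j=k..q} theta_j psi_{j-k}   (c_k = 0 for k > q),
using gamma(-m) = gamma(m).
Pure AR (q = 0): c_0 = sigma^2 = 4, c_k = 0 for k >= 1.
Equations for k = 0, 1, 2 (AR order 2, c_2 = 0):
  (E0) gamma(0) = phi_1 gamma(1) + phi_2 gamma(2) + c_0
  (E1) gamma(1) = phi_1 gamma(0) + phi_2 gamma(1) + c_1
  (E2) gamma(2) = phi_1 gamma(1) + phi_2 gamma(0)
From (E1): gamma(1) = A gamma(0) + B with
  A = phi_1 / (1 - phi_2) = -0.2 / 1.219 = -0.164069,   B = c_1 / (1 - phi_2) = 0 / 1.219 = 0.
Insert (E2) into (E0): gamma(0) (1 - phi_2^2) = phi_1 (1 + phi_2) gamma(1) + c_0.
  phi_1 (1 + phi_2) = (-0.2)(0.781) = -0.1562,   1 - phi_2^2 = 0.952039.
Replace gamma(1) by A gamma(0) + B and collect gamma(0):
  gamma(0) [0.952039 - (-0.1562)(-0.164069)] = c_0 = 4
  gamma(0) * 0.926411 = 4
  gamma(0) = 4 / 0.926411 = 4.317736.
  gamma(1) = A gamma(0) = (-0.164069)(4.317736) = -0.708406.
Therefore gamma(1) = -0.7084 (to 4 decimal places).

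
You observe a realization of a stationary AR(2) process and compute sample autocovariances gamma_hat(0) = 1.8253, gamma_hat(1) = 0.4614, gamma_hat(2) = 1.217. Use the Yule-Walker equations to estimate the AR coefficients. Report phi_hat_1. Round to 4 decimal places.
\hat\phi_{1} = 0.0900

The Yule-Walker equations for an AR(p) process read, in matrix form,
  Gamma_p phi = r_p,   with   (Gamma_p)_{ij} = gamma(|i - j|),
                       (r_p)_i = gamma(i),   i,j = 1..p.
Substitute the sample gammas (Toeplitz matrix and right-hand side of size 2):
  Gamma_p = [[1.8253, 0.4614], [0.4614, 1.8253]]
  r_p     = [0.4614, 1.217]
Written out:
  1.8253 phi_1 + 0.4614 phi_2 = 0.4614
  0.4614 phi_1 + 1.8253 phi_2 = 1.217
Solve by Cramer's rule:
  det = gamma(0)^2 - gamma(1)^2 = (1.8253)^2 - (0.4614)^2 = 3.33172009 - 0.21288996 = 3.11883013
  phi_hat_1 = [gamma(1) gamma(0) - gamma(1) gamma(2)] / det = [(0.4614)(1.8253) - (0.4614)(1.217)] / 3.11883013 = 0.28066962 / 3.11883013 = 0.09
  phi_hat_2 = [gamma(0) gamma(2) - gamma(1)^2] / det = [(1.8253)(1.217) - (0.4614)^2] / 3.11883013 = 2.00850014 / 3.11883013 = 0.644
So phi_hat = [0.0900, 0.6440].
Therefore phi_hat_1 = 0.0900.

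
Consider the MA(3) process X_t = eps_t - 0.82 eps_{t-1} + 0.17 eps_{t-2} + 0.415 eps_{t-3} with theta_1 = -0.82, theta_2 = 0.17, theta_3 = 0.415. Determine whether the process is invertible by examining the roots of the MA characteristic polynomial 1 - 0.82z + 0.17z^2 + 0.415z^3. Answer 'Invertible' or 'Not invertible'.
\text{Invertible}

The MA(q) characteristic polynomial is P(z) = 1 - 0.82z + 0.17z^2 + 0.415z^3.
Invertibility requires all roots to lie outside the unit circle, i.e. |z| > 1 for every root.
Degree 3: look for a simple real root z0 first, then factor out (1 - z/z0) and solve the remaining quadratic.
Testing z0 = -2: P(-2) = 1 + (-0.82)(-2) + (0.17)(-2)^2 + (0.415)(-2)^3
  = 1 + (1.64) + (0.68) + (-3.32) = 0.  So z_0 = -2 is a root, |z_0| = 2.
Divide out the factor (1 + 0.5 z) = (1 - z/z0) (since 1/z0 = -0.5):
  P(z) = (1 + 0.5 z)(1 + (-1.32) z + (0.83) z^2)
  [check: z-coef -1.32 - (-0.5) = -0.82; z^2-coef 0.83 - (-0.5)(-1.32) = 0.17; z^3-coef -(-0.5)(0.83) = 0.415.]
Remaining roots from the quadratic factor 1 + (-1.32) z + (0.83) z^2:
  Set 1 + (-1.32) z + (0.83) z^2 = 0, i.e. a z^2 + b z + c = 0 with a = 0.83, b = -1.32, c = 1.
  Discriminant D = b^2 - 4ac = (-1.32)^2 - 4*(0.83)*1 = 1.7424 - (3.32) = -1.5776.
  D < 0, so the roots are the complex-conjugate pair z = (-b +/- i sqrt(-D)) / (2a) = 0.7952 +/- 0.7566i.
  For a conjugate pair |z|^2 = z * conj(z) = (product of roots) = c/a = 1/(0.83) = 1.204819, so |z| = sqrt(1.204819) = 1.0976 for both roots.
Moduli of all roots: 2.0000, 1.0976, 1.0976.
All moduli strictly greater than 1? Yes.
Verdict: Invertible.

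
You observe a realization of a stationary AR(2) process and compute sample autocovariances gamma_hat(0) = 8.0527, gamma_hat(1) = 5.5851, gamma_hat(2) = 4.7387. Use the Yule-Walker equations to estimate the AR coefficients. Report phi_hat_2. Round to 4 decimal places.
\hat\phi_{2} = 0.2070

The Yule-Walker equations for an AR(p) process read, in matrix form,
  Gamma_p phi = r_p,   with   (Gamma_p)_{ij} = gamma(|i - j|),
                       (r_p)_i = gamma(i),   i,j = 1..p.
Substitute the sample gammas (Toeplitz matrix and right-hand side of size 2):
  Gamma_p = [[8.0527, 5.5851], [5.5851, 8.0527]]
  r_p     = [5.5851, 4.7387]
Written out:
  8.0527 phi_1 + 5.5851 phi_2 = 5.5851
  5.5851 phi_1 + 8.0527 phi_2 = 4.7387
Solve by Cramer's rule:
  det = gamma(0)^2 - gamma(1)^2 = (8.0527)^2 - (5.5851)^2 = 64.84597729 - 31.19334201 = 33.65263528
  phi_hat_1 = [gamma(1) gamma(0) - gamma(1) gamma(2)] / det = [(5.5851)(8.0527) - (5.5851)(4.7387)] / 33.65263528 = 18.5090214 / 33.65263528 = 0.55
  phi_hat_2 = [gamma(0) gamma(2) - gamma(1)^2] / det = [(8.0527)(4.7387) - (5.5851)^2] / 33.65263528 = 6.96598748 / 33.65263528 = 0.207
So phi_hat = [0.5500, 0.2070].
Therefore phi_hat_2 = 0.2070.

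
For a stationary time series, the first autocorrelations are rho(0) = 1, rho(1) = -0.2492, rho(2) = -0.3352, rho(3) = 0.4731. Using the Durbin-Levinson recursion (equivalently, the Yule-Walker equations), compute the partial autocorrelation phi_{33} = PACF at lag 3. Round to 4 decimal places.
\phi_{33} = 0.3231

The PACF at lag k is phi_{kk}, the last component of the solution
to the Yule-Walker system G_k phi = r_k where
  (G_k)_{ij} = rho(|i - j|), (r_k)_i = rho(i), i,j = 1..k.
Equivalently, Durbin-Levinson gives phi_{kk} iteratively:
  phi_{11} = rho(1)
  phi_{kk} = [rho(k) - sum_{j=1..k-1} phi_{k-1,j} rho(k-j)]
            / [1 - sum_{j=1..k-1} phi_{k-1,j} rho(j)],
  phi_{k,j} = phi_{k-1,j} - phi_{kk} phi_{k-1,k-j},  j = 1..k-1.
Step k = 1:
  phi_11 = rho(1) = -0.2492.
Step k = 2:
  phi_22 = [rho(2) - phi_11 rho(1)] / [1 - phi_11 rho(1)] = [-0.3352 - (-0.2492)(-0.2492)] / [1 - (-0.2492)(-0.2492)]
         = -0.39730064 / 0.93789936 = -0.423607.
  Update: phi_21 = phi_11 - phi_22 phi_11 = -0.2492 - (-0.423607)(-0.2492) = -0.354763.
Step k = 3:
  phi_33 = [rho(3) - phi_21 rho(2) - phi_22 rho(1)] / [1 - phi_21 rho(1) - phi_22 rho(2)]
    numerator   = 0.4731 - (-0.354763)(-0.3352) - (-0.423607)(-0.2492) = 0.24862066
    denominator = 1 - (-0.354763)(-0.2492) - (-0.423607)(-0.3352) = 0.76960007
  phi_33 = 0.24862066 / 0.76960007 = 0.3231.
Therefore phi_{33} = 0.3231.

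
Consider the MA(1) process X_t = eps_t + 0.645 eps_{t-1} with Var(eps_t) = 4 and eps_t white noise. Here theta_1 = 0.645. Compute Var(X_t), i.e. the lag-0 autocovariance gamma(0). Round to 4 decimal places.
\gamma(0) = 5.6641

For an MA(q) process X_t = eps_t + sum_i theta_i eps_{t-i} with
Var(eps_t) = sigma^2, the variance is
  gamma(0) = sigma^2 * (1 + sum_i theta_i^2).
  sum_i theta_i^2 = (0.645)^2 = 0.416025.
  gamma(0) = 4 * (1 + 0.416025) = 4 * 1.416025 = 5.6641.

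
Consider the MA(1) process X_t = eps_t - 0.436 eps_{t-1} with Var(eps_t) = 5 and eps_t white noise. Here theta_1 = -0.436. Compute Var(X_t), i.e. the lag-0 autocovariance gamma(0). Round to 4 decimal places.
\gamma(0) = 5.9505

For an MA(q) process X_t = eps_t + sum_i theta_i eps_{t-i} with
Var(eps_t) = sigma^2, the variance is
  gamma(0) = sigma^2 * (1 + sum_i theta_i^2).
  sum_i theta_i^2 = (-0.436)^2 = 0.190096.
  gamma(0) = 5 * (1 + 0.190096) = 5 * 1.190096 = 5.95048, which rounds to 5.9505.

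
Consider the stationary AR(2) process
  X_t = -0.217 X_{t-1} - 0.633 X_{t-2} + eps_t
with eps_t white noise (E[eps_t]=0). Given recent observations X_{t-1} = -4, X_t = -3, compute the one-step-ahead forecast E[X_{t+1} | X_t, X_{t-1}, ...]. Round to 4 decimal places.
E[X_{t+1} \mid \mathcal F_t] = 3.1830

For an AR(p) model X_t = c + sum_i phi_i X_{t-i} + eps_t, the
one-step-ahead conditional mean is
  E[X_{t+1} | X_t, ...] = c + sum_i phi_i X_{t+1-i}.
Substitute known values:
  E[X_{t+1} | ...] = (-0.217) * (-3) + (-0.633) * (-4)
                   = 3.1830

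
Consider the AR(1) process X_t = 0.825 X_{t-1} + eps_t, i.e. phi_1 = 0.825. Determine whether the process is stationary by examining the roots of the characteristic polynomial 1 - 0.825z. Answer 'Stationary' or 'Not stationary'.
\text{Stationary}

The AR(p) characteristic polynomial is P(z) = 1 - 0.825z.
Stationarity requires all roots to lie outside the unit circle, i.e. |z| > 1 for every root.
This is linear in z: 1 + (-0.825) z = 0  =>  z = -1/(-0.825) = 1.212121,  |z| = 1.212121.
Moduli of all roots: 1.2121.
All moduli strictly greater than 1? Yes.
Verdict: Stationary.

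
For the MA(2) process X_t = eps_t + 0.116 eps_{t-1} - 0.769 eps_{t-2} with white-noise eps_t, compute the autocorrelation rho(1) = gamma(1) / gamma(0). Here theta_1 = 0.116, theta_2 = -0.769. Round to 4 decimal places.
\rho(1) = 0.0167

For an MA(q) process with theta_0 = 1, the autocovariance is
  gamma(k) = sigma^2 * sum_{i=0..q-k} theta_i * theta_{i+k},
and rho(k) = gamma(k) / gamma(0). Sigma^2 cancels.
  numerator   = (1)*(0.116) + (0.116)*(-0.769) = 0.026796.
  denominator = (1)^2 + (0.116)^2 + (-0.769)^2 = 1.604817.
  rho(1) = 0.026796 / 1.604817 = 0.0167.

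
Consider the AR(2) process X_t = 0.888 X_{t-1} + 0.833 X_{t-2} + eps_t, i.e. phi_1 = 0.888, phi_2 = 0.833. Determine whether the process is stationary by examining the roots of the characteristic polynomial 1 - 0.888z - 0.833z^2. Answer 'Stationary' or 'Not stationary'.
\text{Not stationary}

The AR(p) characteristic polynomial is P(z) = 1 - 0.888z - 0.833z^2.
Stationarity requires all roots to lie outside the unit circle, i.e. |z| > 1 for every root.
Set 1 + (-0.888) z + (-0.833) z^2 = 0, i.e. a z^2 + b z + c = 0 with a = -0.833, b = -0.888, c = 1.
Discriminant D = b^2 - 4ac = (-0.888)^2 - 4*(-0.833)*1 = 0.788544 - (-3.332) = 4.120544.
D >= 0, so the roots are real: z = (-b +/- sqrt(D)) / (2a) = (0.888 +/- 2.029912) / (-1.666).
  z_1 = (0.888 + 2.029912) / (-1.666) = -1.7514,   |z_1| = 1.7514.
  z_2 = (0.888 - 2.029912) / (-1.666) = 0.6854,   |z_2| = 0.6854.
Moduli of all roots: 1.7514, 0.6854.
All moduli strictly greater than 1? No.
Verdict: Not stationary.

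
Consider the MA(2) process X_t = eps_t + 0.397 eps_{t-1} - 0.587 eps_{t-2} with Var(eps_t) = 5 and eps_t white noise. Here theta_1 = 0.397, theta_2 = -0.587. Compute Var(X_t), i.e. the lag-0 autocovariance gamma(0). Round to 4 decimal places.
\gamma(0) = 7.5109

For an MA(q) process X_t = eps_t + sum_i theta_i eps_{t-i} with
Var(eps_t) = sigma^2, the variance is
  gamma(0) = sigma^2 * (1 + sum_i theta_i^2).
  sum_i theta_i^2 = (0.397)^2 + (-0.587)^2 = 0.157609 + 0.344569 = 0.502178.
  gamma(0) = 5 * (1 + 0.502178) = 5 * 1.502178 = 7.51089, which rounds to 7.5109.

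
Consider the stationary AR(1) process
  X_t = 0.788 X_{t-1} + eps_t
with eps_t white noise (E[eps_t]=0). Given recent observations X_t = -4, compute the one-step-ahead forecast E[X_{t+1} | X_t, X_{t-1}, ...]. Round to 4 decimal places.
E[X_{t+1} \mid \mathcal F_t] = -3.1520

For an AR(p) model X_t = c + sum_i phi_i X_{t-i} + eps_t, the
one-step-ahead conditional mean is
  E[X_{t+1} | X_t, ...] = c + sum_i phi_i X_{t+1-i}.
Substitute known values:
  E[X_{t+1} | ...] = (0.788) * (-4)
                   = -3.1520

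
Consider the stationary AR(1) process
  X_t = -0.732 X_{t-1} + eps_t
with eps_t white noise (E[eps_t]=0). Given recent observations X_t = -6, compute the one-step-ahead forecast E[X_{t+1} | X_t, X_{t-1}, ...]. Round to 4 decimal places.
E[X_{t+1} \mid \mathcal F_t] = 4.3920

For an AR(p) model X_t = c + sum_i phi_i X_{t-i} + eps_t, the
one-step-ahead conditional mean is
  E[X_{t+1} | X_t, ...] = c + sum_i phi_i X_{t+1-i}.
Substitute known values:
  E[X_{t+1} | ...] = (-0.732) * (-6)
                   = 4.3920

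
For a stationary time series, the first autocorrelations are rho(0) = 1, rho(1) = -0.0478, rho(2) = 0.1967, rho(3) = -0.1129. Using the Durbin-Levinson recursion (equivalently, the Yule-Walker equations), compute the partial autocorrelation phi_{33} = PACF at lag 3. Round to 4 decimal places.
\phi_{33} = -0.1000

The PACF at lag k is phi_{kk}, the last component of the solution
to the Yule-Walker system G_k phi = r_k where
  (G_k)_{ij} = rho(|i - j|), (r_k)_i = rho(i), i,j = 1..k.
Equivalently, Durbin-Levinson gives phi_{kk} iteratively:
  phi_{11} = rho(1)
  phi_{kk} = [rho(k) - sum_{j=1..k-1} phi_{k-1,j} rho(k-j)]
            / [1 - sum_{j=1..k-1} phi_{k-1,j} rho(j)],
  phi_{k,j} = phi_{k-1,j} - phi_{kk} phi_{k-1,k-j},  j = 1..k-1.
Step k = 1:
  phi_11 = rho(1) = -0.0478.
Step k = 2:
  phi_22 = [rho(2) - phi_11 rho(1)] / [1 - phi_11 rho(1)] = [0.1967 - (-0.0478)(-0.0478)] / [1 - (-0.0478)(-0.0478)]
         = 0.19441516 / 0.99771516 = 0.19486.
  Update: phi_21 = phi_11 - phi_22 phi_11 = -0.0478 - (0.19486)(-0.0478) = -0.038486.
Step k = 3:
  phi_33 = [rho(3) - phi_21 rho(2) - phi_22 rho(1)] / [1 - phi_21 rho(1) - phi_22 rho(2)]
    numerator   = -0.1129 - (-0.038486)(0.1967) - (0.19486)(-0.0478) = -0.09601554
    denominator = 1 - (-0.038486)(-0.0478) - (0.19486)(0.1967) = 0.95983135
  phi_33 = -0.09601554 / 0.95983135 = -0.1.
Therefore phi_{33} = -0.1000.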